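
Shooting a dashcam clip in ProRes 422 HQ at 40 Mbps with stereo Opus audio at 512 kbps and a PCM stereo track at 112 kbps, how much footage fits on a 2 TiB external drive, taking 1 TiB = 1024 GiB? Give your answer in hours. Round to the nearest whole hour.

120 hours

Audio total: 512 + 112 = 624 kbps = 0.624 Mbps.
Total bitrate: 40 + 0.624 = 40.624 Mbps.
Capacity: 2 TiB = 17,592,186 Mb.
Recording time: 17,592,186 / 40.624 = 433,049 s ≈ 120 hours.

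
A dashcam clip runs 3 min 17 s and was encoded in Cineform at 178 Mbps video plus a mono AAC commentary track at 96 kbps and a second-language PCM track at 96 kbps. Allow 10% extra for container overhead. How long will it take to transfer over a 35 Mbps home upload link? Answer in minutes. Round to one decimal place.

18.4 minutes

3 min 17 s = 197 s
Audio total: 96 + 96 = 192 kbps = 0.192 Mbps.
Total bitrate: 178.192 Mbps.
File: 178.192 Mbps × 197 s = 35103.8 Mb.
With 10% container overhead: ×1.10. → 38614.2 Mb.
At 35 Mbps: 38614.2 / 35 = 1103.3 s ≈ 18.4 minutes.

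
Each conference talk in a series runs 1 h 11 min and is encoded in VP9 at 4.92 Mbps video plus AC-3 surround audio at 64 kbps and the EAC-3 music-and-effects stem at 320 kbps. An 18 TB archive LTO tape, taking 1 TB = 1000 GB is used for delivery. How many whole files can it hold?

1 h 11 min = 71 min = 4260 s
Audio total: 64 + 320 = 384 kbps = 0.384 Mbps.
Total bitrate: 5.304 Mbps.
Per item: 5.304 Mbps × 4260 s = 22,595 Mb = 2,824 MB.
Capacity: 18 TB = 144,000,000 Mb; 6373.08 items → 6373 complete.

6373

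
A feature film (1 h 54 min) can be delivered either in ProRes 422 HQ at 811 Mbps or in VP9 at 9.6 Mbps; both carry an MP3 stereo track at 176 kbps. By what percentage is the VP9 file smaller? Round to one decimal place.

98.8%

1 h 54 min = 114 min = 6840 s
Audio: 176 kbps = 0.176 Mbps.
ProRes 422 HQ: 811.176 Mbps × 6840 s = 5548443.8 Mb = 645.924 GiB.
VP9: 9.776 Mbps × 6840 s = 66867.8 Mb = 7.784 GiB.
Reduction: (1 − 7.784/645.924) × 100 = 98.79%.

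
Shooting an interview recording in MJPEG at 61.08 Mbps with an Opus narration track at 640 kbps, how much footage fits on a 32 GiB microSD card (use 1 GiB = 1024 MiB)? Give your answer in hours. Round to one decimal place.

1.2 hours

Audio: 640 kbps = 0.640 Mbps.
Total bitrate: 61.08 + 0.640 = 61.720 Mbps.
Capacity: 32 GiB = 274,878 Mb.
Recording time: 274,878 / 61.720 = 4,454 s ≈ 1.24 hours.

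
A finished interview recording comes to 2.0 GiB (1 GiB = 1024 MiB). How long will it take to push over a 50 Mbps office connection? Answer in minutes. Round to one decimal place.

5.7 minutes

File: 2.0 GiB = 17179.9 Mb.
At 50 Mbps: 17179.9 / 50 = 343.6 s ≈ 5.73 minutes.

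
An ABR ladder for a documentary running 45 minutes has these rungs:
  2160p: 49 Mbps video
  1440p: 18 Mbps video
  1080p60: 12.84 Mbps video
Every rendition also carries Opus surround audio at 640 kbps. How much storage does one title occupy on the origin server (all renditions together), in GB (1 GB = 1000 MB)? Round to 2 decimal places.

27.59 GB

45 min = 2700 s
Audio: 640 kbps = 0.640 Mbps.
Sum of rendition bitrates: (49+0.640) + (18+0.640) + (12.84+0.640) = 81.760 Mbps.
× 2700 s = 220,752 Mb = 27,594 MB = 27.59 GB.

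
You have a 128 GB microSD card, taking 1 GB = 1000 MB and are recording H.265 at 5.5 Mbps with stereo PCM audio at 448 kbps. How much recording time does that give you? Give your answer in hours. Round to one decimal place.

47.8 hours

Audio: 448 kbps = 0.448 Mbps.
Total bitrate: 5.5 + 0.448 = 5.948 Mbps.
Capacity: 128 GB = 1,024,000 Mb.
Recording time: 1,024,000 / 5.948 = 172,159 s ≈ 47.8 hours.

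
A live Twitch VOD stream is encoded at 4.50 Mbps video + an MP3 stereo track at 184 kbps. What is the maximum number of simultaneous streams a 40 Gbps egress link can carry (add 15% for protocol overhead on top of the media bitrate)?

Audio: 184 kbps = 0.184 Mbps.
Per-viewer media rate: 4.684 Mbps.
On the wire with 15% overhead: 5.387 Mbps.
40 Gbps = 40,000 Mbps; 40,000 / 5.387 = 7425.83 → 7425 viewers.

7425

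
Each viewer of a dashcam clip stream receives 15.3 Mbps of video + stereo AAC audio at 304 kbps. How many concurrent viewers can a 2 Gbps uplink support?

128

Audio: 304 kbps = 0.304 Mbps.
Per-viewer media rate: 15.604 Mbps.
2 Gbps = 2,000 Mbps; 2,000 / 15.604 = 128.17 → 128 viewers.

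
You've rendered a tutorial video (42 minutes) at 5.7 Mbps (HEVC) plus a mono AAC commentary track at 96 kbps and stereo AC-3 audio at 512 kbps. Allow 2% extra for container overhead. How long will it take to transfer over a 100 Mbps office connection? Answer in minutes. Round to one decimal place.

2.7 minutes

42 min = 2520 s
Audio total: 96 + 512 = 608 kbps = 0.608 Mbps.
Total bitrate: 6.308 Mbps.
File: 6.308 Mbps × 2520 s = 15896.2 Mb.
With 2% container overhead: ×1.02. → 16214.1 Mb.
At 100 Mbps: 16214.1 / 100 = 162.1 s ≈ 2.7 minutes.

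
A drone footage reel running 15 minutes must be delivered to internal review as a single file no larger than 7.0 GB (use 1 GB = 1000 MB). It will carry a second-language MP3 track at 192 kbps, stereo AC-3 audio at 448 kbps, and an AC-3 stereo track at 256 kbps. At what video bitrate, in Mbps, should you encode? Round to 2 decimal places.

61.33 Mbps

Budget: 7.0 GB = 56000.0 Mb.
15 min = 900 s
Total bitrate budget: 56000.0 Mb / 900 s = 62.222 Mbps.
Audio total: 192 + 448 + 256 = 896 kbps = 0.896 Mbps.
Video: 62.222 − 0.896 = 61.326 Mbps.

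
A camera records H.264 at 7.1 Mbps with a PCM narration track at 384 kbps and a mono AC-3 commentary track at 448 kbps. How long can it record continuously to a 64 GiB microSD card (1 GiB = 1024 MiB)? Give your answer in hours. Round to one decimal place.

19.3 hours

Audio total: 384 + 448 = 832 kbps = 0.832 Mbps.
Total bitrate: 7.1 + 0.832 = 7.932 Mbps.
Capacity: 64 GiB = 549,756 Mb.
Recording time: 549,756 / 7.932 = 69,309 s ≈ 19.3 hours.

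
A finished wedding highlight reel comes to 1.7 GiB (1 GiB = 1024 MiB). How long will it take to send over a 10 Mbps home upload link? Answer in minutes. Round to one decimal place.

File: 1.7 GiB = 14602.9 Mb.
At 10 Mbps: 14602.9 / 10 = 1460.3 s ≈ 24.3 minutes.

24.3 minutes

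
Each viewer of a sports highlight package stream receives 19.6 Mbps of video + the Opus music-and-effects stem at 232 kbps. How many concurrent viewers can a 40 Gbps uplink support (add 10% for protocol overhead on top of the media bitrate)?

Audio: 232 kbps = 0.232 Mbps.
Per-viewer media rate: 19.832 Mbps.
On the wire with 10% overhead: 21.815 Mbps.
40 Gbps = 40,000 Mbps; 40,000 / 21.815 = 1833.58 → 1833 viewers.

1833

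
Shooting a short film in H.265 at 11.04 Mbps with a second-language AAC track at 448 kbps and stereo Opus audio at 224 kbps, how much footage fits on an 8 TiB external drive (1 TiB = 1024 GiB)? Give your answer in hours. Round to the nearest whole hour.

Audio total: 448 + 224 = 672 kbps = 0.672 Mbps.
Total bitrate: 11.04 + 0.672 = 11.712 Mbps.
Capacity: 8 TiB = 70,368,744 Mb.
Recording time: 70,368,744 / 11.712 = 6,008,260 s ≈ 1,669 hours.

1669 hours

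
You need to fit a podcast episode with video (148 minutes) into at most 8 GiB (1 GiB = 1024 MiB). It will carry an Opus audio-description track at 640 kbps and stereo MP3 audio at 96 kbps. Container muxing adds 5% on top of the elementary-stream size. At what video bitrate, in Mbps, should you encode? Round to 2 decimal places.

6.63 Mbps

Budget: 8 GiB = 68719.5 Mb.
Stream payload after overhead: 68719.5 / 1.05 = 65447.1 Mb.
148 min = 8880 s
Total bitrate budget: 65447.1 Mb / 8880 s = 7.370 Mbps.
Audio total: 640 + 96 = 736 kbps = 0.736 Mbps.
Video: 7.370 − 0.736 = 6.634 Mbps.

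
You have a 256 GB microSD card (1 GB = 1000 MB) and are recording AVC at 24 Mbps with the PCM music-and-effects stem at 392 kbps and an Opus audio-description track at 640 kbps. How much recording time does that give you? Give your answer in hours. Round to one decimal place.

22.7 hours

Audio total: 392 + 640 = 1032 kbps = 1.032 Mbps.
Total bitrate: 24 + 1.032 = 25.032 Mbps.
Capacity: 256 GB = 2,048,000 Mb.
Recording time: 2,048,000 / 25.032 = 81,815 s ≈ 22.7 hours.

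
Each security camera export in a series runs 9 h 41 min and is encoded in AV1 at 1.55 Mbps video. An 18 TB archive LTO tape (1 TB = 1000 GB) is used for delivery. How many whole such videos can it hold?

2665

9 h 41 min = 581 min = 34860 s
Per item: 1.550 Mbps × 34860 s = 54,033 Mb = 6,754 MB.
Capacity: 18 TB = 144,000,000 Mb; 2665.04 items → 2665 complete.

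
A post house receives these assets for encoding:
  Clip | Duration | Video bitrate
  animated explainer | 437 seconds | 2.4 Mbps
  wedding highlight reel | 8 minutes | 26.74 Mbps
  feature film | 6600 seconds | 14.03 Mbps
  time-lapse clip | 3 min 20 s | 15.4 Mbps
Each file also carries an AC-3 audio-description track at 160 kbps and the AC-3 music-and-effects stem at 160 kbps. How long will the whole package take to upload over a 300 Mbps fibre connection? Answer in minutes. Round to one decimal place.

6.2 minutes

Audio total: 160 + 160 = 320 kbps = 0.320 Mbps.
animated explainer: 2.720 Mbps × 437 s = 1188.6 Mb
wedding highlight reel: 27.060 Mbps × 480 s = 12988.8 Mb
feature film: 14.350 Mbps × 6600 s = 94710.0 Mb
time-lapse clip: 15.720 Mbps × 200 s = 3144.0 Mb
Total: 112031.4 Mb = 14003.9 MB.
At 300 Mbps: 112031.4 / 300 = 373 s ≈ 6.22 minutes.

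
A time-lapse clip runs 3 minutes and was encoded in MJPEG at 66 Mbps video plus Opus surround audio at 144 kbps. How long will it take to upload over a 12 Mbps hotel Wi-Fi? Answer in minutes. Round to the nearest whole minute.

17 minutes

3 min = 180 s
Audio: 144 kbps = 0.144 Mbps.
Total bitrate: 66.144 Mbps.
File: 66.144 Mbps × 180 s = 11905.9 Mb.
At 12 Mbps: 11905.9 / 12 = 992.2 s ≈ 16.5 minutes.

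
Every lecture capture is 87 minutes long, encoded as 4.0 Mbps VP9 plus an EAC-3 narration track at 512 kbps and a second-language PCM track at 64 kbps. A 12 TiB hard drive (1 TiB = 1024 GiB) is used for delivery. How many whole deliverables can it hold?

87 min = 5220 s
Audio total: 512 + 64 = 576 kbps = 0.576 Mbps.
Total bitrate: 4.576 Mbps.
Per item: 4.576 Mbps × 5220 s = 23,887 Mb = 2,986 MB.
Capacity: 12 TiB = 105,553,116 Mb; 4418.90 items → 4418 complete.

4418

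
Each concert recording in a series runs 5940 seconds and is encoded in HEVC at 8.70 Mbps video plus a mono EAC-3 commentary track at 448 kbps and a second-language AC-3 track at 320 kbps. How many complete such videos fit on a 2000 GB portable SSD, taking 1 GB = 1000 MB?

Audio total: 448 + 320 = 768 kbps = 0.768 Mbps.
Total bitrate: 9.468 Mbps.
Per item: 9.468 Mbps × 5940 s = 56,240 Mb = 7,030 MB.
Capacity: 2000 GB = 16,000,000 Mb; 284.50 items → 284 complete.

284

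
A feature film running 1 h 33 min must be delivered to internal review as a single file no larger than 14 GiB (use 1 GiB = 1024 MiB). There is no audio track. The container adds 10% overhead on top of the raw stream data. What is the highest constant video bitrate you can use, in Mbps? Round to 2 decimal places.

19.59 Mbps

Budget: 14 GiB = 120259.1 Mb.
Stream payload after overhead: 120259.1 / 1.10 = 109326.4 Mb.
1 h 33 min = 93 min = 5580 s
Total bitrate budget: 109326.4 Mb / 5580 s = 19.593 Mbps.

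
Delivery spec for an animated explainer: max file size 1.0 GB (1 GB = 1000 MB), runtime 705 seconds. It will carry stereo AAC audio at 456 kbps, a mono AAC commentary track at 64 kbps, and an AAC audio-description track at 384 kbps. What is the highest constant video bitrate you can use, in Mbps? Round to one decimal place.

Budget: 1.0 GB = 8000.0 Mb.
Total bitrate budget: 8000.0 Mb / 705 s = 11.348 Mbps.
Audio total: 456 + 64 + 384 = 904 kbps = 0.904 Mbps.
Video: 11.348 − 0.904 = 10.444 Mbps.

10.4 Mbps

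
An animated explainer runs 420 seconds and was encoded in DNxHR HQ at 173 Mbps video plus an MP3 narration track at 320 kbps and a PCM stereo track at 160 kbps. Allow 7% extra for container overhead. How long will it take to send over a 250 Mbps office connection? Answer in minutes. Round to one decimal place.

5.2 minutes

Audio total: 320 + 160 = 480 kbps = 0.480 Mbps.
Total bitrate: 173.480 Mbps.
File: 173.480 Mbps × 420 s = 72861.6 Mb.
With 7% container overhead: ×1.07. → 77961.9 Mb.
At 250 Mbps: 77961.9 / 250 = 311.8 s ≈ 5.2 minutes.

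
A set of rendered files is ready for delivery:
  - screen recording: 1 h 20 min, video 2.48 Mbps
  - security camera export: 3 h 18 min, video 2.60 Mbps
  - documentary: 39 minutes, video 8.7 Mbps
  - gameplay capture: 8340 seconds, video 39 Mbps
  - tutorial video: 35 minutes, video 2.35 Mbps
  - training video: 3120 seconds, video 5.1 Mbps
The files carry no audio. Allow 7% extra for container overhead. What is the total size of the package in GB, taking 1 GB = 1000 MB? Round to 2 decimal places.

screen recording: 2.480 Mbps × 4800 s × 1.07 = 12737.3 Mb
security camera export: 2.600 Mbps × 11880 s × 1.07 = 33050.2 Mb
documentary: 8.700 Mbps × 2340 s × 1.07 = 21783.1 Mb
gameplay capture: 39.000 Mbps × 8340 s × 1.07 = 348028.2 Mb
tutorial video: 2.350 Mbps × 2100 s × 1.07 = 5280.4 Mb
training video: 5.100 Mbps × 3120 s × 1.07 = 17025.8 Mb
Total: 437905.0 Mb = 54738.1 MB.
= 54.74 GB.

54.74 GB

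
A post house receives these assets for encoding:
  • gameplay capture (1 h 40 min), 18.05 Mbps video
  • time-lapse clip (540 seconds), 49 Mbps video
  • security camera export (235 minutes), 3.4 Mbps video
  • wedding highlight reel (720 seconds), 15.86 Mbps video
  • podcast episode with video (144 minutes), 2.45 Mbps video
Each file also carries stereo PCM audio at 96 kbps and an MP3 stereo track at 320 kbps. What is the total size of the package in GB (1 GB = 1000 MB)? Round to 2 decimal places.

Audio total: 96 + 320 = 416 kbps = 0.416 Mbps.
gameplay capture: 18.466 Mbps × 6000 s = 110796.0 Mb
time-lapse clip: 49.416 Mbps × 540 s = 26684.6 Mb
security camera export: 3.816 Mbps × 14100 s = 53805.6 Mb
wedding highlight reel: 16.276 Mbps × 720 s = 11718.7 Mb
podcast episode with video: 2.866 Mbps × 8640 s = 24762.2 Mb
Total: 227767.2 Mb = 28470.9 MB.
= 28.47 GB.

28.47 GB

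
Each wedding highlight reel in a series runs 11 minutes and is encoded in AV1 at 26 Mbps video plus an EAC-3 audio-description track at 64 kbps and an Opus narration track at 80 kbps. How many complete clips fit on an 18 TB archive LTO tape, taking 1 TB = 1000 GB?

11 min = 660 s
Audio total: 64 + 80 = 144 kbps = 0.144 Mbps.
Total bitrate: 26.144 Mbps.
Per item: 26.144 Mbps × 660 s = 17,255 Mb = 2,157 MB.
Capacity: 18 TB = 144,000,000 Mb; 8345.39 items → 8345 complete.

8345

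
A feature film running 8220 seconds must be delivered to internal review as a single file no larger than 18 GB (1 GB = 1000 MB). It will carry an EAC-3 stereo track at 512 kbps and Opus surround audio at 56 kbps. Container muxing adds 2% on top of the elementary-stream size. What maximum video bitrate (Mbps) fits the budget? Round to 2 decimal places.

16.61 Mbps

Budget: 18 GB = 144000.0 Mb.
Stream payload after overhead: 144000.0 / 1.02 = 141176.5 Mb.
Total bitrate budget: 141176.5 Mb / 8220 s = 17.175 Mbps.
Audio total: 512 + 56 = 568 kbps = 0.568 Mbps.
Video: 17.175 − 0.568 = 16.607 Mbps.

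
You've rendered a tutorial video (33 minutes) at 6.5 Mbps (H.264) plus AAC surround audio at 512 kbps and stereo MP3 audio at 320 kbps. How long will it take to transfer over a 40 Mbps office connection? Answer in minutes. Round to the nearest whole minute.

6 minutes

33 min = 1980 s
Audio total: 512 + 320 = 832 kbps = 0.832 Mbps.
Total bitrate: 7.332 Mbps.
File: 7.332 Mbps × 1980 s = 14517.4 Mb.
At 40 Mbps: 14517.4 / 40 = 362.9 s ≈ 6.05 minutes.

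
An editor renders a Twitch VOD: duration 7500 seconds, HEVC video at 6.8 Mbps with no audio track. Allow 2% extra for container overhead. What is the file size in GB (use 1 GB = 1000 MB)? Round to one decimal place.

Total bitrate: 6.8 Mbps.
Stream data: 6.800 Mbps × 7500 s = 51000.0 Mb.
With 2% container overhead: ×1.02.
52,020 Mb ÷ 8 = 6,502 MB → 6.503 GB.

6.5 GB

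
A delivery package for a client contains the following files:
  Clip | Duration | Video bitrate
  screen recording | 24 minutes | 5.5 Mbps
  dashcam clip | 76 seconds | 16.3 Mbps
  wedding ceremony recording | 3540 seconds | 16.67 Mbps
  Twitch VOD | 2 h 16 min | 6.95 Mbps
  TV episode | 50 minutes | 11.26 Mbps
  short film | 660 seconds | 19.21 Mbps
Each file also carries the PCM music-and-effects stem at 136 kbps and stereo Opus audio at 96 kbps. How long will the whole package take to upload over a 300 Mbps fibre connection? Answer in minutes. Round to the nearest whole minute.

Audio total: 136 + 96 = 232 kbps = 0.232 Mbps.
screen recording: 5.732 Mbps × 1440 s = 8254.1 Mb
dashcam clip: 16.532 Mbps × 76 s = 1256.4 Mb
wedding ceremony recording: 16.902 Mbps × 3540 s = 59833.1 Mb
Twitch VOD: 7.182 Mbps × 8160 s = 58605.1 Mb
TV episode: 11.492 Mbps × 3000 s = 34476.0 Mb
short film: 19.442 Mbps × 660 s = 12831.7 Mb
Total: 175256.4 Mb = 21907.1 MB.
At 300 Mbps: 175256.4 / 300 = 584 s ≈ 9.74 minutes.

10 minutes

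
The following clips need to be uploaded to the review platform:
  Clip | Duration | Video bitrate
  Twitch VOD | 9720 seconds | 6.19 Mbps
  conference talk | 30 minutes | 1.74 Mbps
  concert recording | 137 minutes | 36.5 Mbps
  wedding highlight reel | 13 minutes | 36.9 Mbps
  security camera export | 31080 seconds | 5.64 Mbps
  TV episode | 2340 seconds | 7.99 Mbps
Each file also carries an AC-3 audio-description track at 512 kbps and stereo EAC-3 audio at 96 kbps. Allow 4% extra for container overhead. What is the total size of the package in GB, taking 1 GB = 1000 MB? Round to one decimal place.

80.5 GB

Audio total: 512 + 96 = 608 kbps = 0.608 Mbps.
Twitch VOD: 6.798 Mbps × 9720 s × 1.04 = 68719.6 Mb
conference talk: 2.348 Mbps × 1800 s × 1.04 = 4395.5 Mb
concert recording: 37.108 Mbps × 8220 s × 1.04 = 317228.9 Mb
wedding highlight reel: 37.508 Mbps × 780 s × 1.04 = 30426.5 Mb
security camera export: 6.248 Mbps × 31080 s × 1.04 = 201955.4 Mb
TV episode: 8.598 Mbps × 2340 s × 1.04 = 20924.1 Mb
Total: 643649.9 Mb = 80456.2 MB.
= 80.46 GB.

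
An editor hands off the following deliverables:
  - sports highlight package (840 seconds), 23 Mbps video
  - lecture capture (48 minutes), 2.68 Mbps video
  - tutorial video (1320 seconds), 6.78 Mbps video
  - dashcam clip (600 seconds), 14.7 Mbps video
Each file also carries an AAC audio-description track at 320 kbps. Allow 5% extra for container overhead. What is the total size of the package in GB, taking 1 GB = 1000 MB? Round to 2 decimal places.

6.12 GB

Audio: 320 kbps = 0.320 Mbps.
sports highlight package: 23.320 Mbps × 840 s × 1.05 = 20568.2 Mb
lecture capture: 3.000 Mbps × 2880 s × 1.05 = 9072.0 Mb
tutorial video: 7.100 Mbps × 1320 s × 1.05 = 9840.6 Mb
dashcam clip: 15.020 Mbps × 600 s × 1.05 = 9462.6 Mb
Total: 48943.4 Mb = 6117.9 MB.
= 6.118 GB.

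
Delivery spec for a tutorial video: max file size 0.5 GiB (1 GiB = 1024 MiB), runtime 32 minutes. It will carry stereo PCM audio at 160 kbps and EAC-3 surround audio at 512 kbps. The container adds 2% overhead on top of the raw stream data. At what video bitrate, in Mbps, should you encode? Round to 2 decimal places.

1.52 Mbps

Budget: 0.5 GiB = 4295.0 Mb.
Stream payload after overhead: 4295.0 / 1.02 = 4210.8 Mb.
32 min = 1920 s
Total bitrate budget: 4210.8 Mb / 1920 s = 2.193 Mbps.
Audio total: 160 + 512 = 672 kbps = 0.672 Mbps.
Video: 2.193 − 0.672 = 1.521 Mbps.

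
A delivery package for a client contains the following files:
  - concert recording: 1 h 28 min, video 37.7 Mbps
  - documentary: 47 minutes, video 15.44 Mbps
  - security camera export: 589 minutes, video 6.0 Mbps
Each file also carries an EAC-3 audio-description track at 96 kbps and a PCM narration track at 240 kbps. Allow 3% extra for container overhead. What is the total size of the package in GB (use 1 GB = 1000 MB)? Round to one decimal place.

Audio total: 96 + 240 = 336 kbps = 0.336 Mbps.
concert recording: 38.036 Mbps × 5280 s × 1.03 = 206855.0 Mb
documentary: 15.776 Mbps × 2820 s × 1.03 = 45823.0 Mb
security camera export: 6.336 Mbps × 35340 s × 1.03 = 230631.7 Mb
Total: 483309.6 Mb = 60413.7 MB.
= 60.41 GB.

60.4 GB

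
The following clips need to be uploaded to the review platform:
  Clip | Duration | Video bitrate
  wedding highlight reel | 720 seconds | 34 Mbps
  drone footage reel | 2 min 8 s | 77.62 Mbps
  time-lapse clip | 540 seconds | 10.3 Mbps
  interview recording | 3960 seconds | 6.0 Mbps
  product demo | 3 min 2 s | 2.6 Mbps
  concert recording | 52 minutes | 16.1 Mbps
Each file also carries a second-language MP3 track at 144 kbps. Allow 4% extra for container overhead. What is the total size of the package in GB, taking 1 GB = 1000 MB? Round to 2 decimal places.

15.04 GB

Audio: 144 kbps = 0.144 Mbps.
wedding highlight reel: 34.144 Mbps × 720 s × 1.04 = 25567.0 Mb
drone footage reel: 77.764 Mbps × 128 s × 1.04 = 10351.9 Mb
time-lapse clip: 10.444 Mbps × 540 s × 1.04 = 5865.4 Mb
interview recording: 6.144 Mbps × 3960 s × 1.04 = 25303.4 Mb
product demo: 2.744 Mbps × 182 s × 1.04 = 519.4 Mb
concert recording: 16.244 Mbps × 3120 s × 1.04 = 52708.5 Mb
Total: 120315.7 Mb = 15039.5 MB.
= 15.04 GB.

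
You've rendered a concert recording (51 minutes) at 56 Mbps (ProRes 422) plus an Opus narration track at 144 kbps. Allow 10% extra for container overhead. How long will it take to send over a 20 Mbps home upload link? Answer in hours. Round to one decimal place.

51 min = 3060 s
Audio: 144 kbps = 0.144 Mbps.
Total bitrate: 56.144 Mbps.
File: 56.144 Mbps × 3060 s = 171800.6 Mb.
With 10% container overhead: ×1.10. → 188980.7 Mb.
At 20 Mbps: 188980.7 / 20 = 9449.0 s ≈ 2.62 hours.

2.6 hours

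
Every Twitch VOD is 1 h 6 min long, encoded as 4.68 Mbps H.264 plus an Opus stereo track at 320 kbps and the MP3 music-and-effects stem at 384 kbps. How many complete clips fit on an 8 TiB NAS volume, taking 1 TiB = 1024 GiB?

3300

1 h 6 min = 66 min = 3960 s
Audio total: 320 + 384 = 704 kbps = 0.704 Mbps.
Total bitrate: 5.384 Mbps.
Per item: 5.384 Mbps × 3960 s = 21,321 Mb = 2,665 MB.
Capacity: 8 TiB = 70,368,744 Mb; 3300.50 items → 3300 complete.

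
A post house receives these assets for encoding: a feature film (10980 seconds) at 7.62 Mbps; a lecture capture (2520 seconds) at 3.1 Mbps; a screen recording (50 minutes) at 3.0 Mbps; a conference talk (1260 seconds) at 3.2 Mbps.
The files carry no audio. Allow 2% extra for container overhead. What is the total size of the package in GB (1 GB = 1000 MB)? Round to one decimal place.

feature film: 7.620 Mbps × 10980 s × 1.02 = 85341.0 Mb
lecture capture: 3.100 Mbps × 2520 s × 1.02 = 7968.2 Mb
screen recording: 3.000 Mbps × 3000 s × 1.02 = 9180.0 Mb
conference talk: 3.200 Mbps × 1260 s × 1.02 = 4112.6 Mb
Total: 106601.8 Mb = 13325.2 MB.
= 13.33 GB.

13.3 GB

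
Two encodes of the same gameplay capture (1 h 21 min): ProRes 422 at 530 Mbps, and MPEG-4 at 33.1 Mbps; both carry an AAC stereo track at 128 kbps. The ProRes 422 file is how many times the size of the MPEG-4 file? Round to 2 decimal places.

15.95

1 h 21 min = 81 min = 4860 s
Audio: 128 kbps = 0.128 Mbps.
ProRes 422: 530.128 Mbps × 4860 s = 2576422.1 Mb = 322.053 GB.
MPEG-4: 33.228 Mbps × 4860 s = 161488.1 Mb = 20.186 GB.
Ratio: 322.053 / 20.186 = 15.954.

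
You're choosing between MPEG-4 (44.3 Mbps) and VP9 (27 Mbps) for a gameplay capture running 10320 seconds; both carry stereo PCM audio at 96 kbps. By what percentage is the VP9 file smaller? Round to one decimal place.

Audio: 96 kbps = 0.096 Mbps.
MPEG-4: 44.396 Mbps × 10320 s = 458166.7 Mb = 57.271 GB.
VP9: 27.096 Mbps × 10320 s = 279630.7 Mb = 34.954 GB.
Reduction: (1 − 34.954/57.271) × 100 = 38.97%.

39.0%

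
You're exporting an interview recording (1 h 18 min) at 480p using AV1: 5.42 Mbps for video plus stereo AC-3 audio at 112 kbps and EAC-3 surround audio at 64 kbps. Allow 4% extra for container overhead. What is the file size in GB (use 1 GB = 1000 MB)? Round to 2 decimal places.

1 h 18 min = 78 min = 4680 s
Audio total: 112 + 64 = 176 kbps = 0.176 Mbps.
Total bitrate: 5.42 + 0.176 = 5.596 Mbps.
Stream data: 5.596 Mbps × 4680 s = 26189.3 Mb.
With 4% container overhead: ×1.04.
27,237 Mb ÷ 8 = 3,405 MB → 3.405 GB.

3.40 GB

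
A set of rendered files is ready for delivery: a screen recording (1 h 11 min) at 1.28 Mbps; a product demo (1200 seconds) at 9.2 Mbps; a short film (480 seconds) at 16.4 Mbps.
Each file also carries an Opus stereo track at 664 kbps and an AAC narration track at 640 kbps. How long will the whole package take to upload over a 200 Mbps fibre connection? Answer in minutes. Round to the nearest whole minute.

Audio total: 664 + 640 = 1304 kbps = 1.304 Mbps.
screen recording: 2.584 Mbps × 4260 s = 11007.8 Mb
product demo: 10.504 Mbps × 1200 s = 12604.8 Mb
short film: 17.704 Mbps × 480 s = 8497.9 Mb
Total: 32110.6 Mb = 4013.8 MB.
At 200 Mbps: 32110.6 / 200 = 161 s ≈ 2.68 minutes.

3 minutes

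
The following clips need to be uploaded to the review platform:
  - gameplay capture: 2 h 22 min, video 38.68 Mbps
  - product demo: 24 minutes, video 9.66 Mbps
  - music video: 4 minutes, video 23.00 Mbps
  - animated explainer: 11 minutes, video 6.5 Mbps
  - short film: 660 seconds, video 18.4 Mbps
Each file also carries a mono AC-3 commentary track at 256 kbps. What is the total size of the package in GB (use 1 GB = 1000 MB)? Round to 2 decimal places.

Audio: 256 kbps = 0.256 Mbps.
gameplay capture: 38.936 Mbps × 8520 s = 331734.7 Mb
product demo: 9.916 Mbps × 1440 s = 14279.0 Mb
music video: 23.256 Mbps × 240 s = 5581.4 Mb
animated explainer: 6.756 Mbps × 660 s = 4459.0 Mb
short film: 18.656 Mbps × 660 s = 12313.0 Mb
Total: 368367.1 Mb = 46045.9 MB.
= 46.05 GB.

46.05 GB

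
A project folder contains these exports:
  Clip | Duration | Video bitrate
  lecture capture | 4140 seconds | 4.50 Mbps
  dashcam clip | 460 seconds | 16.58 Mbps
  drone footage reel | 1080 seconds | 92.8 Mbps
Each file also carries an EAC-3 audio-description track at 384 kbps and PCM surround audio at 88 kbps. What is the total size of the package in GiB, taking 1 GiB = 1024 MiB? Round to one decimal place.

15.0 GiB

Audio total: 384 + 88 = 472 kbps = 0.472 Mbps.
lecture capture: 4.972 Mbps × 4140 s = 20584.1 Mb
dashcam clip: 17.052 Mbps × 460 s = 7843.9 Mb
drone footage reel: 93.272 Mbps × 1080 s = 100733.8 Mb
Total: 129161.8 Mb = 16145.2 MB.
= 15.04 GiB.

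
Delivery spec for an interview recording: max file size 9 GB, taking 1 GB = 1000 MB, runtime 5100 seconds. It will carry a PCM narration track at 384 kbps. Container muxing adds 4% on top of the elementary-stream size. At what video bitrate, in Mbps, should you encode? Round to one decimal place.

13.2 Mbps

Budget: 9 GB = 72000.0 Mb.
Stream payload after overhead: 72000.0 / 1.04 = 69230.8 Mb.
Total bitrate budget: 69230.8 Mb / 5100 s = 13.575 Mbps.
Audio: 384 kbps = 0.384 Mbps.
Video: 13.575 − 0.384 = 13.191 Mbps.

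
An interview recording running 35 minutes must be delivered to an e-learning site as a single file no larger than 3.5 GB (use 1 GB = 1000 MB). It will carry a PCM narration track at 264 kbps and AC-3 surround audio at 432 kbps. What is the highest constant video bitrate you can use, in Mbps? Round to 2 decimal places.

12.64 Mbps

Budget: 3.5 GB = 28000.0 Mb.
35 min = 2100 s
Total bitrate budget: 28000.0 Mb / 2100 s = 13.333 Mbps.
Audio total: 264 + 432 = 696 kbps = 0.696 Mbps.
Video: 13.333 − 0.696 = 12.637 Mbps.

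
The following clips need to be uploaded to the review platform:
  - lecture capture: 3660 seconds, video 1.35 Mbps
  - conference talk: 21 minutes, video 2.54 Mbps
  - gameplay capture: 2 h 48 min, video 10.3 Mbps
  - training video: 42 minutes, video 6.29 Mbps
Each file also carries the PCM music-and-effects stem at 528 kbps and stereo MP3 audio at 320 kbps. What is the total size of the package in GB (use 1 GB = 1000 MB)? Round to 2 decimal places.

17.83 GB

Audio total: 528 + 320 = 848 kbps = 0.848 Mbps.
lecture capture: 2.198 Mbps × 3660 s = 8044.7 Mb
conference talk: 3.388 Mbps × 1260 s = 4268.9 Mb
gameplay capture: 11.148 Mbps × 10080 s = 112371.8 Mb
training video: 7.138 Mbps × 2520 s = 17987.8 Mb
Total: 142673.2 Mb = 17834.1 MB.
= 17.83 GB.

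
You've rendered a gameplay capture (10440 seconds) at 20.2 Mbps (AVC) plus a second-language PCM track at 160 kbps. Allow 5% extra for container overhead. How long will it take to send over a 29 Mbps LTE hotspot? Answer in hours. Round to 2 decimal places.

2.14 hours

Audio: 160 kbps = 0.160 Mbps.
Total bitrate: 20.360 Mbps.
File: 20.360 Mbps × 10440 s = 212558.4 Mb.
With 5% container overhead: ×1.05. → 223186.3 Mb.
At 29 Mbps: 223186.3 / 29 = 7696.1 s ≈ 2.14 hours.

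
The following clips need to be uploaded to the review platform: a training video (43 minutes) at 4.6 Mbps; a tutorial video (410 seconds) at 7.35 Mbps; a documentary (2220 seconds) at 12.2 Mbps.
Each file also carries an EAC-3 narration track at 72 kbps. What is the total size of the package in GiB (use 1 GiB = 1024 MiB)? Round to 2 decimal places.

4.93 GiB

Audio: 72 kbps = 0.072 Mbps.
training video: 4.672 Mbps × 2580 s = 12053.8 Mb
tutorial video: 7.422 Mbps × 410 s = 3043.0 Mb
documentary: 12.272 Mbps × 2220 s = 27243.8 Mb
Total: 42340.6 Mb = 5292.6 MB.
= 4.929 GiB.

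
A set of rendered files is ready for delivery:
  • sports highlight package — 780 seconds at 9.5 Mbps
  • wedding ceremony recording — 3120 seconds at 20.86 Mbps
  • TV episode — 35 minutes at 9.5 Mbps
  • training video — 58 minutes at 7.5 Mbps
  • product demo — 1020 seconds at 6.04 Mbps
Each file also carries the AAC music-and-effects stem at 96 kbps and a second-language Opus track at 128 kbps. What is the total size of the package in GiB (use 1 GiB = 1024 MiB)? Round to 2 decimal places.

Audio total: 96 + 128 = 224 kbps = 0.224 Mbps.
sports highlight package: 9.724 Mbps × 780 s = 7584.7 Mb
wedding ceremony recording: 21.084 Mbps × 3120 s = 65782.1 Mb
TV episode: 9.724 Mbps × 2100 s = 20420.4 Mb
training video: 7.724 Mbps × 3480 s = 26879.5 Mb
product demo: 6.264 Mbps × 1020 s = 6389.3 Mb
Total: 127056.0 Mb = 15882.0 MB.
= 14.79 GiB.

14.79 GiB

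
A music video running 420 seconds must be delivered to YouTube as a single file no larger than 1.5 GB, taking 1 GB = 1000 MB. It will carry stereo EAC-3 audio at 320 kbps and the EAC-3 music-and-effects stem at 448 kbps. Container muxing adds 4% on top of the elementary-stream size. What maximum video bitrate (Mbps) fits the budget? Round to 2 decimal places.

26.70 Mbps

Budget: 1.5 GB = 12000.0 Mb.
Stream payload after overhead: 12000.0 / 1.04 = 11538.5 Mb.
Total bitrate budget: 11538.5 Mb / 420 s = 27.473 Mbps.
Audio total: 320 + 448 = 768 kbps = 0.768 Mbps.
Video: 27.473 − 0.768 = 26.705 Mbps.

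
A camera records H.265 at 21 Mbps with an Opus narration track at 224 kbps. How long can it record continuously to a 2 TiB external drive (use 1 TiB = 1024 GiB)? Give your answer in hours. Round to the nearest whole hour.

Audio: 224 kbps = 0.224 Mbps.
Total bitrate: 21 + 0.224 = 21.224 Mbps.
Capacity: 2 TiB = 17,592,186 Mb.
Recording time: 17,592,186 / 21.224 = 828,882 s ≈ 230 hours.

230 hours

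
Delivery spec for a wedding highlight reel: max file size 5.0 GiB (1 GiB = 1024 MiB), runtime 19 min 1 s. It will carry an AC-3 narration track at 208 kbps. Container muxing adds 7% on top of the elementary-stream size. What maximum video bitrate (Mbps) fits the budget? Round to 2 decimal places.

Budget: 5.0 GiB = 42949.7 Mb.
Stream payload after overhead: 42949.7 / 1.07 = 40139.9 Mb.
19 min 1 s = 1141 s
Total bitrate budget: 40139.9 Mb / 1141 s = 35.180 Mbps.
Audio: 208 kbps = 0.208 Mbps.
Video: 35.180 − 0.208 = 34.972 Mbps.

34.97 Mbps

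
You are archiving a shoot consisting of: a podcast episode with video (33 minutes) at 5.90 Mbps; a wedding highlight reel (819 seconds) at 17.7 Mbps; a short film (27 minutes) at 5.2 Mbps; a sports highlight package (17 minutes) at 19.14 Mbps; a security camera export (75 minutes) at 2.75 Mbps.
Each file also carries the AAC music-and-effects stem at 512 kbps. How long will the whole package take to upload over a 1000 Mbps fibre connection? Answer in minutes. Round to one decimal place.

Audio: 512 kbps = 0.512 Mbps.
podcast episode with video: 6.412 Mbps × 1980 s = 12695.8 Mb
wedding highlight reel: 18.212 Mbps × 819 s = 14915.6 Mb
short film: 5.712 Mbps × 1620 s = 9253.4 Mb
sports highlight package: 19.652 Mbps × 1020 s = 20045.0 Mb
security camera export: 3.262 Mbps × 4500 s = 14679.0 Mb
Total: 71588.9 Mb = 8948.6 MB.
At 1000 Mbps: 71588.9 / 1000 = 72 s ≈ 1.19 minutes.

1.2 minutes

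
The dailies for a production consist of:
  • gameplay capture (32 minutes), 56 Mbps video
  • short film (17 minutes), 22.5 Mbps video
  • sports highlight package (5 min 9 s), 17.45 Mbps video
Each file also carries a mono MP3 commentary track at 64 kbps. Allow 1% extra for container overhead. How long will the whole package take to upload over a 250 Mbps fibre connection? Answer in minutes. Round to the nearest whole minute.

Audio: 64 kbps = 0.064 Mbps.
gameplay capture: 56.064 Mbps × 1920 s × 1.01 = 108719.3 Mb
short film: 22.564 Mbps × 1020 s × 1.01 = 23245.4 Mb
sports highlight package: 17.514 Mbps × 309 s × 1.01 = 5465.9 Mb
Total: 137430.7 Mb = 17178.8 MB.
At 250 Mbps: 137430.7 / 250 = 550 s ≈ 9.16 minutes.

9 minutes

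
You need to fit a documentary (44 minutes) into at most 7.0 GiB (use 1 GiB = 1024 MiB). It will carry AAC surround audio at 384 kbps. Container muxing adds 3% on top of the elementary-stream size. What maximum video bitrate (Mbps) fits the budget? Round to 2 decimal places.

Budget: 7.0 GiB = 60129.5 Mb.
Stream payload after overhead: 60129.5 / 1.03 = 58378.2 Mb.
44 min = 2640 s
Total bitrate budget: 58378.2 Mb / 2640 s = 22.113 Mbps.
Audio: 384 kbps = 0.384 Mbps.
Video: 22.113 − 0.384 = 21.729 Mbps.

21.73 Mbps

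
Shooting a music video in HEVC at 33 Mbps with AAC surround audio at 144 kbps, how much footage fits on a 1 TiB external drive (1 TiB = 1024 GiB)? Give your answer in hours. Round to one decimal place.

Audio: 144 kbps = 0.144 Mbps.
Total bitrate: 33 + 0.144 = 33.144 Mbps.
Capacity: 1 TiB = 8,796,093 Mb.
Recording time: 8,796,093 / 33.144 = 265,390 s ≈ 73.7 hours.

73.7 hours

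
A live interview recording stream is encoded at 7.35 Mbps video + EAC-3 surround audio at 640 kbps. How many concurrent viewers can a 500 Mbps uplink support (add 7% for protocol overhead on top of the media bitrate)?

Audio: 640 kbps = 0.640 Mbps.
Per-viewer media rate: 7.990 Mbps.
On the wire with 7% overhead: 8.549 Mbps.
500 Mbps = 500.0 Mbps; 500.0 / 8.549 = 58.48 → 58 viewers.

58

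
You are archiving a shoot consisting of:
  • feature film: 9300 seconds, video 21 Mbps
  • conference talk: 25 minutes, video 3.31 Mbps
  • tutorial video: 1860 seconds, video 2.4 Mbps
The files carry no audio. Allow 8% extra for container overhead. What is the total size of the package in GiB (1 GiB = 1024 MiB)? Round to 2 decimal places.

feature film: 21.000 Mbps × 9300 s × 1.08 = 210924.0 Mb
conference talk: 3.310 Mbps × 1500 s × 1.08 = 5362.2 Mb
tutorial video: 2.400 Mbps × 1860 s × 1.08 = 4821.1 Mb
Total: 221107.3 Mb = 27638.4 MB.
= 25.74 GiB.

25.74 GiB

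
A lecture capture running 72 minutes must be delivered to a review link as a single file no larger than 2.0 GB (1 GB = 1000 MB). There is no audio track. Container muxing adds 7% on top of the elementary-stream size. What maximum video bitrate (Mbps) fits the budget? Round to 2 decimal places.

Budget: 2.0 GB = 16000.0 Mb.
Stream payload after overhead: 16000.0 / 1.07 = 14953.3 Mb.
72 min = 4320 s
Total bitrate budget: 14953.3 Mb / 4320 s = 3.461 Mbps.

3.46 Mbps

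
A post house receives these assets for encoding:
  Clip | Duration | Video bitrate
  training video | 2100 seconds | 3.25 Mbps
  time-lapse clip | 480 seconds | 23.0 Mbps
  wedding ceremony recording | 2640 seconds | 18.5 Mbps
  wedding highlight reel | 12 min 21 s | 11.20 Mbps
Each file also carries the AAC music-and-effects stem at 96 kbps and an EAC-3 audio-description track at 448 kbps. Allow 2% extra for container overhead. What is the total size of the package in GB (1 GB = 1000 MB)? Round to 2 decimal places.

Audio total: 96 + 448 = 544 kbps = 0.544 Mbps.
training video: 3.794 Mbps × 2100 s × 1.02 = 8126.7 Mb
time-lapse clip: 23.544 Mbps × 480 s × 1.02 = 11527.1 Mb
wedding ceremony recording: 19.044 Mbps × 2640 s × 1.02 = 51281.7 Mb
wedding highlight reel: 11.744 Mbps × 741 s × 1.02 = 8876.4 Mb
Total: 79811.9 Mb = 9976.5 MB.
= 9.976 GB.

9.98 GB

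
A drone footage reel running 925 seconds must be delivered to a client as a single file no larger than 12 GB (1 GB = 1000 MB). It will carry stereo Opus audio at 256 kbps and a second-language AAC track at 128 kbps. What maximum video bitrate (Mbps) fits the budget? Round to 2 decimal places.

Budget: 12 GB = 96000.0 Mb.
Total bitrate budget: 96000.0 Mb / 925 s = 103.784 Mbps.
Audio total: 256 + 128 = 384 kbps = 0.384 Mbps.
Video: 103.784 − 0.384 = 103.400 Mbps.

103.40 Mbps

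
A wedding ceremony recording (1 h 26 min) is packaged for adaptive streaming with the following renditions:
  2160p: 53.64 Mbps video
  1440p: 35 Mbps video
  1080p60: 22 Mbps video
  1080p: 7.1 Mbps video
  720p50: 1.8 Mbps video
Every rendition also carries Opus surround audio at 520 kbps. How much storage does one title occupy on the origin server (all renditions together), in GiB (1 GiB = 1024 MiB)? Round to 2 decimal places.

73.37 GiB

1 h 26 min = 86 min = 5160 s
Audio: 520 kbps = 0.520 Mbps.
Sum of rendition bitrates: (53.64+0.520) + (35+0.520) + (22+0.520) + (7.1+0.520) + (1.8+0.520) = 122.140 Mbps.
× 5160 s = 630,242 Mb = 78,780 MB = 73.37 GiB.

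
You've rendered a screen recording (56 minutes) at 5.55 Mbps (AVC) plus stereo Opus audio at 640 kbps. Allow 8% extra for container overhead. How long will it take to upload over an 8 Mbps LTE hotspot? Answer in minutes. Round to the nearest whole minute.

47 minutes

56 min = 3360 s
Audio: 640 kbps = 0.640 Mbps.
Total bitrate: 6.190 Mbps.
File: 6.190 Mbps × 3360 s = 20798.4 Mb.
With 8% container overhead: ×1.08. → 22462.3 Mb.
At 8 Mbps: 22462.3 / 8 = 2807.8 s ≈ 46.8 minutes.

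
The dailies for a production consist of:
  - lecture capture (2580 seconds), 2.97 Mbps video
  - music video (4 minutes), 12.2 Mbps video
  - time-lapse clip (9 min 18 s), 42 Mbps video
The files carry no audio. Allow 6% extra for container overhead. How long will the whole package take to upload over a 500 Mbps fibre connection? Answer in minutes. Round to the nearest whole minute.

1 minutes

lecture capture: 2.970 Mbps × 2580 s × 1.06 = 8122.4 Mb
music video: 12.200 Mbps × 240 s × 1.06 = 3103.7 Mb
time-lapse clip: 42.000 Mbps × 558 s × 1.06 = 24842.2 Mb
Total: 36068.2 Mb = 4508.5 MB.
At 500 Mbps: 36068.2 / 500 = 72 s ≈ 1.2 minutes.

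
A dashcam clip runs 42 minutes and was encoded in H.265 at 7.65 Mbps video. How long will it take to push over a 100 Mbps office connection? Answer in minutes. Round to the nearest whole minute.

3 minutes

42 min = 2520 s
File: 7.650 Mbps × 2520 s = 19278.0 Mb.
At 100 Mbps: 19278.0 / 100 = 192.8 s ≈ 3.21 minutes.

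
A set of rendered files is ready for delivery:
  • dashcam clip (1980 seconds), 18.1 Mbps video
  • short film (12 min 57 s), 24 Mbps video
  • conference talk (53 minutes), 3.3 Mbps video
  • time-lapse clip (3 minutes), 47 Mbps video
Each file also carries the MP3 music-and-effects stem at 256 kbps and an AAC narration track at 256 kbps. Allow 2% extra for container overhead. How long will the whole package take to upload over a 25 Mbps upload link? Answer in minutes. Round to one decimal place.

52.1 minutes

Audio total: 256 + 256 = 512 kbps = 0.512 Mbps.
dashcam clip: 18.612 Mbps × 1980 s × 1.02 = 37588.8 Mb
short film: 24.512 Mbps × 777 s × 1.02 = 19426.7 Mb
conference talk: 3.812 Mbps × 3180 s × 1.02 = 12364.6 Mb
time-lapse clip: 47.512 Mbps × 180 s × 1.02 = 8723.2 Mb
Total: 78103.3 Mb = 9762.9 MB.
At 25 Mbps: 78103.3 / 25 = 3124 s ≈ 52.1 minutes.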